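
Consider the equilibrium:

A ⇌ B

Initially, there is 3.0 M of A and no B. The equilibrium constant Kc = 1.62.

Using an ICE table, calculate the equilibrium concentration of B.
[B] = 1.855 M

ICE: [A] = 3.0 − x, [B] = x.
Kc = x/(3.0 − x) = 1.62 ⇒ x = 1.62·3.0/(1 + 1.62) = 4.86/2.62 = 1.855.
[B] = x = 1.855 M.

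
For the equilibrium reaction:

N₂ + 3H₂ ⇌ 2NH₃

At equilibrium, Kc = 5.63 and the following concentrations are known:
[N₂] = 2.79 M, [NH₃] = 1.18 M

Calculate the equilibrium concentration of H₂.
[H₂] = 0.4459 M

Kc = ([NH₃]^2) / ([N₂] × [H₂]^3) = 5.63
[H₂]^3 = (product terms)/(Kc · other reactant terms) = 1.3924 / (5.63 · 2.79) = 0.088644
[H₂] = (0.088644)^(1/3) = 0.4459 M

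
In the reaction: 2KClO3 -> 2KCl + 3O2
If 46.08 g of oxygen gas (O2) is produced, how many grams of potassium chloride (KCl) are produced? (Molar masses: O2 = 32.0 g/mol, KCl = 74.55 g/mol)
Moles of O2 = 46.08 g ÷ 32.0 g/mol = 1.44 mol
Mole ratio: 2 mol KCl / 3 mol O2
Moles of KCl = 1.44 × (2/3) = 0.96 mol
Mass of KCl = 0.96 mol × 74.55 g/mol = 71.57 g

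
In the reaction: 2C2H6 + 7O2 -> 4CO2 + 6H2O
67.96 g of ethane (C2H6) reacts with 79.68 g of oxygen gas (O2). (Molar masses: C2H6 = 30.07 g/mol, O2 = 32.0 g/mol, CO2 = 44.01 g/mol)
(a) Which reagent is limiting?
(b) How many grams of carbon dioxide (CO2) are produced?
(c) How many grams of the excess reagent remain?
(a) O2, (b) 62.62 g, (c) 46.57 g

Moles of C2H6 = 67.96 g ÷ 30.07 g/mol = 2.26006 mol
Moles of O2 = 79.68 g ÷ 32.0 g/mol = 2.49 mol
Moles ÷ coefficient: C2H6: 2.26006/2 = 1.13, O2: 2.49/7 = 0.3557
(a) O2 has the smaller value, so O2 is the limiting reagent.
(b) Moles of CO2 = 2.49 mol O2 × (4/7) = 1.42286 mol; mass = 1.42286 mol × 44.01 g/mol = 62.62 g
(c) C2H6 consumed = 2.49 × (2/7) = 0.711429 mol; remaining = 2.26006 − 0.711429 = 1.54863 mol; mass = 1.54863 mol × 30.07 g/mol = 46.57 g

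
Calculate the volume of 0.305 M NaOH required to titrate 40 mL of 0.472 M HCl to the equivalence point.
V_{base} = 61.9 mL

At equivalence: moles acid = moles base.
moles HCl = 0.472 M × 0.04 L = 0.01888 mol
V_NaOH = 0.01888 mol ÷ 0.305 M = 0.0619 L = 61.9 mL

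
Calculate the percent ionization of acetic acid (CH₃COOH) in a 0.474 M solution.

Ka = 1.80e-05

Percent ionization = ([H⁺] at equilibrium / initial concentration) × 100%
Percent ionization = 0.614%

Let x = [H⁺]. Ka = x²/(C - x) ⇒ x² + (1.80e-05)x - (1.80e-05)(0.474) = 0. x = 2.9120e-03. Percent = (2.9120e-03/0.474) × 100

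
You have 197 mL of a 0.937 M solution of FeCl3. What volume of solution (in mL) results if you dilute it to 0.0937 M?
Using M₁V₁ = M₂V₂:
0.937 × 197 = 0.0937 × V₂
V₂ = (0.937 × 197) / 0.0937 = 1970 mL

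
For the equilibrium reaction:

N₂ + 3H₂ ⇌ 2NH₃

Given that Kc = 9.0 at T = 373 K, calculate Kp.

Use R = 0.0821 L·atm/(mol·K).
K_p = 0.0096

Δn = (moles gaseous products) − (moles gaseous reactants) = -2
T = 373 K; RT = 0.0821 × 373 = 30.6233
Kp = Kc·(RT)^Δn = 9.0 × (30.6233)^-2 = 9.0 × 0.00106634 = 0.0096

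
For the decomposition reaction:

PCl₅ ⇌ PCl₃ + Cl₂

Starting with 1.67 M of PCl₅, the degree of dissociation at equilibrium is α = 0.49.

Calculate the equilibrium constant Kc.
K_c = 0.7862

x = α·[A]₀ = 0.49 × 1.67 = 0.8183 M dissociated.
At eq: [PCl₅] = 1.67 − 0.8183 = 0.8517 M; [PCl₃] = [Cl₂] = x = 0.8183 M.
Kc = [PCl₃][Cl₂]/[PCl₅] = (0.8183)²/0.8517 = 0.7862.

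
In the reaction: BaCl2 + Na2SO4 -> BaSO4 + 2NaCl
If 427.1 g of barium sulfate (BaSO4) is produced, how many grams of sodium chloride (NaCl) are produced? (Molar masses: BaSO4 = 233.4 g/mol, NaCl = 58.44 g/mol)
Moles of BaSO4 = 427.1 g ÷ 233.4 g/mol = 1.82991 mol
Mole ratio: 2 mol NaCl / 1 mol BaSO4
Moles of NaCl = 1.82991 × (2/1) = 3.65981 mol
Mass of NaCl = 3.65981 mol × 58.44 g/mol = 213.9 g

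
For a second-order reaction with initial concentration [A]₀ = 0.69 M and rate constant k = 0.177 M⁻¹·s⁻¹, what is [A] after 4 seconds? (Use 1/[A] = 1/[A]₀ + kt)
0.4635 M

1/[A] = 1/[A]₀ + k·t = 1/0.69 + (0.177)·(4) = 1.4493 + 0.7080 = 2.1573
[A] = 1/2.1573 = 0.4635 M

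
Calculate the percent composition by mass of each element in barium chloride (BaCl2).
Ba: 65.95%, Cl: 34.05%

Molar mass of BaCl2 = 208.23 g/mol
% Ba = (1 × 137.33) / 208.23 × 100% = 137.33 / 208.23 × 100% = 65.95%
% Cl = (2 × 35.45) / 208.23 × 100% = 70.9 / 208.23 × 100% = 34.05%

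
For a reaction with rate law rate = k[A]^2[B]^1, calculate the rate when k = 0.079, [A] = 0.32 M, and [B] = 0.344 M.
0.002783 M/s

rate = k·[A]^2·[B]^1 = 0.079·(0.32)^2·(0.344)^1 = 0.079·0.1024·0.344 = 0.002783 M/s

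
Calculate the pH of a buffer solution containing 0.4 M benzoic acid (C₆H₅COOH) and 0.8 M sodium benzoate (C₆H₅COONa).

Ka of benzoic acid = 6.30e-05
pH = 4.50

pKa = -log(6.30e-05) = 4.20. pH = pKa + log([A⁻]/[HA]) = 4.20 + log(0.8/0.4)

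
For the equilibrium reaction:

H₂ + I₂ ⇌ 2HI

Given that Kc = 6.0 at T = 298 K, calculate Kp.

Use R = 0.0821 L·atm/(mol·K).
K_p = 6.0000

Δn = (moles gaseous products) − (moles gaseous reactants) = 0
T = 298 K; RT = 0.0821 × 298 = 24.4658
Kp = Kc·(RT)^Δn = 6.0 × (24.4658)^0 = 6.0 × 1 = 6.0000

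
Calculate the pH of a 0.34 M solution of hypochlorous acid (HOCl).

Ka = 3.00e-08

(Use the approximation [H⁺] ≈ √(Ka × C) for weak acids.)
pH = 4.00

[H⁺] = √(Ka × C) = √(3.00e-08 × 0.34) = 1.0100e-04. pH = -log(1.0100e-04)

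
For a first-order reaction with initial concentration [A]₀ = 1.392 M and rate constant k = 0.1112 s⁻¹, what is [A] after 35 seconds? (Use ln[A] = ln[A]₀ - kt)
0.0284 M

ln[A] = ln[A]₀ - k·t = ln(1.392) - (0.1112)·(35) = 0.3307 - 3.8920 = -3.5613
[A] = e^(-3.5613) = 0.0284 M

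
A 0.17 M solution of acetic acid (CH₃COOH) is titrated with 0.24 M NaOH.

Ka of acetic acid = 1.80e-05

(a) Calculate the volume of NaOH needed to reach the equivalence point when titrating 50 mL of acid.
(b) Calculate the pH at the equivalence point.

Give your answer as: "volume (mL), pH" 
V = 35.4 mL, pH = 8.87

(a) At equivalence: moles acid = moles base.
moles acid = 0.17 × 0.05 = 0.0085 mol; V_NaOH = 0.0085/0.24 = 0.03542 L = 35.4 mL.
(b) At equivalence, all acid → conjugate base A⁻ at [A⁻] = 0.0085/0.08542 = 0.09951 M.
Kb = Kw/Ka = 1.0e-14/1.80e-05 = 5.556e-10; [OH⁻] = √(Kb·[A⁻]) = 7.435e-06; pOH = 5.13; pH = 14 − pOH = 8.87.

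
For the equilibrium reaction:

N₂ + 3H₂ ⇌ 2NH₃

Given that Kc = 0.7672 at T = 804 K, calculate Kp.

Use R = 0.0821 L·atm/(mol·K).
K_p = 1.76e-04

Δn = (moles gaseous products) − (moles gaseous reactants) = -2
T = 804 K; RT = 0.0821 × 804 = 66.0084
Kp = Kc·(RT)^Δn = 0.7672 × (66.0084)^-2 = 0.7672 × 0.00022951 = 1.76e-04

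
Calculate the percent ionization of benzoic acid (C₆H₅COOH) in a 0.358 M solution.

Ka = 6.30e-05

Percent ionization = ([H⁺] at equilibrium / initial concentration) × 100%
Percent ionization = 1.32%

Let x = [H⁺]. Ka = x²/(C - x) ⇒ x² + (6.30e-05)x - (6.30e-05)(0.358) = 0. x = 4.7177e-03. Percent = (4.7177e-03/0.358) × 100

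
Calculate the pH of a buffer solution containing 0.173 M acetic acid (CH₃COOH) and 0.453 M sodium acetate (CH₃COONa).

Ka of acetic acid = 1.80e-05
pH = 5.16

pKa = -log(1.80e-05) = 4.74. pH = pKa + log([A⁻]/[HA]) = 4.74 + log(0.453/0.173)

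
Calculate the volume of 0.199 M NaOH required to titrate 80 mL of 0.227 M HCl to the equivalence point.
V_{base} = 91.3 mL

At equivalence: moles acid = moles base.
moles HCl = 0.227 M × 0.08 L = 0.01816 mol
V_NaOH = 0.01816 mol ÷ 0.199 M = 0.09126 L = 91.3 mL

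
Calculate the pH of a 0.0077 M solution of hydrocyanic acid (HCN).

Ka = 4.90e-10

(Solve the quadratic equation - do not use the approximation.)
pH = 5.71

x² + Ka×x - Ka×C = 0. Using quadratic formula: [H⁺] = 1.9422e-06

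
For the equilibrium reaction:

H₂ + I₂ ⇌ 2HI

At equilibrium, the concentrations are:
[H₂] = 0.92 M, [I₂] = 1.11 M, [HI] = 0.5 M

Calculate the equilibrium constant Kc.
K_c = 0.2448

Kc = ([HI]^2) / ([H₂] × [I₂])
   = ((0.5)^2) / ((0.92)·(1.11))
   = 0.25 / 1.0212 = 0.2448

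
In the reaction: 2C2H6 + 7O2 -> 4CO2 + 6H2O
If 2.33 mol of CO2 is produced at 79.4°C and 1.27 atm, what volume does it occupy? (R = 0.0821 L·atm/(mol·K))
T = 79.4°C + 273.15 = 352.55 K
V = nRT/P = (2.33 × 0.0821 × 352.55) / 1.27
V = 53.10 L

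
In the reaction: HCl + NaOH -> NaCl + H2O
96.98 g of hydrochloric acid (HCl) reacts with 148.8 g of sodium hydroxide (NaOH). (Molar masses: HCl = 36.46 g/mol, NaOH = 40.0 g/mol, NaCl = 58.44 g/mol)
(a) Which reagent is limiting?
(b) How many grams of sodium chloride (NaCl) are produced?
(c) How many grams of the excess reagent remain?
(a) HCl, (b) 155.4 g, (c) 42.4 g

Moles of HCl = 96.98 g ÷ 36.46 g/mol = 2.6599 mol
Moles of NaOH = 148.8 g ÷ 40.0 g/mol = 3.72 mol
Moles ÷ coefficient: HCl: 2.6599/1 = 2.66, NaOH: 3.72/1 = 3.72
(a) HCl has the smaller value, so HCl is the limiting reagent.
(b) Moles of NaCl = 2.6599 mol HCl × (1/1) = 2.6599 mol; mass = 2.6599 mol × 58.44 g/mol = 155.4 g
(c) NaOH consumed = 2.6599 × (1/1) = 2.6599 mol; remaining = 3.72 − 2.6599 = 1.0601 mol; mass = 1.0601 mol × 40.0 g/mol = 42.4 g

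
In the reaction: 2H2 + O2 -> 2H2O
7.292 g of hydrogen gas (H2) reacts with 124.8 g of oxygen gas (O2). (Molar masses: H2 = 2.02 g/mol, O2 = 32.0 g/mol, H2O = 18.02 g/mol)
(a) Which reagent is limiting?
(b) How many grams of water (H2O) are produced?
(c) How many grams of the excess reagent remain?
(a) H2, (b) 65.05 g, (c) 67.04 g

Moles of H2 = 7.292 g ÷ 2.02 g/mol = 3.6099 mol
Moles of O2 = 124.8 g ÷ 32.0 g/mol = 3.9 mol
Moles ÷ coefficient: H2: 3.6099/2 = 1.805, O2: 3.9/1 = 3.9
(a) H2 has the smaller value, so H2 is the limiting reagent.
(b) Moles of H2O = 3.6099 mol H2 × (2/2) = 3.6099 mol; mass = 3.6099 mol × 18.02 g/mol = 65.05 g
(c) O2 consumed = 3.6099 × (1/2) = 1.80495 mol; remaining = 3.9 − 1.80495 = 2.09505 mol; mass = 2.09505 mol × 32.0 g/mol = 67.04 g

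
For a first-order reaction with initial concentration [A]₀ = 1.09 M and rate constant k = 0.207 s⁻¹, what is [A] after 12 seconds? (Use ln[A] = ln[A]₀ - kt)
0.0909 M

ln[A] = ln[A]₀ - k·t = ln(1.09) - (0.207)·(12) = 0.0862 - 2.4840 = -2.3978
[A] = e^(-2.3978) = 0.0909 M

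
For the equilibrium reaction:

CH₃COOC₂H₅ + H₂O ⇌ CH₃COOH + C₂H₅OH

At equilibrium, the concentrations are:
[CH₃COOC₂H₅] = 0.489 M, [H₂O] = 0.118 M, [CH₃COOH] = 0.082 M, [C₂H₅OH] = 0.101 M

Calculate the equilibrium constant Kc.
K_c = 0.1435

Kc = ([CH₃COOH] × [C₂H₅OH]) / ([CH₃COOC₂H₅] × [H₂O])
   = ((0.082)·(0.101)) / ((0.489)·(0.118))
   = 0.008282 / 0.057702 = 0.1435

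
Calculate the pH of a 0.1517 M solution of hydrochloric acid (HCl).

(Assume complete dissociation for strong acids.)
pH = 0.82

[H⁺] = 0.1517 M for strong acid. pH = -log[H⁺] = -log(0.1517)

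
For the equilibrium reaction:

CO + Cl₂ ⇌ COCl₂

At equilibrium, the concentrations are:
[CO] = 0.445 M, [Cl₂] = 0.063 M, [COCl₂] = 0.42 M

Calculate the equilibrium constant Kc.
K_c = 14.9813

Kc = ([COCl₂]) / ([CO] × [Cl₂])
   = ((0.42)) / ((0.445)·(0.063))
   = 0.42 / 0.028035 = 14.9813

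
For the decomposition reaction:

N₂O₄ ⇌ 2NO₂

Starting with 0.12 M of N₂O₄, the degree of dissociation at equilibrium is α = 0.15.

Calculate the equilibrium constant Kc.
K_c = 0.0127

x = α·[A]₀ = 0.15 × 0.12 = 0.018 M dissociated.
At eq: [N₂O₄] = 0.12 − 0.018 = 0.102 M; [NO₂] = 2x = 0.036 M.
Kc = [NO₂]²/[N₂O₄] = (0.036)²/0.102 = 0.01271.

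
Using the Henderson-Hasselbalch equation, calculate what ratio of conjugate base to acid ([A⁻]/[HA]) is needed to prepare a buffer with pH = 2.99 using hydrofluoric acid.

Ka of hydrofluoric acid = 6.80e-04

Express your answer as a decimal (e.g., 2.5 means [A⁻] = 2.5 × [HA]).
[A⁻]/[HA] = 0.665

pKa = −log(6.80e-04) = 3.1675. pH = pKa + log([A⁻]/[HA]). 2.99 = 3.1675 + log(ratio). log(ratio) = 2.99 − 3.1675 = -0.1775. ratio = 10^(-0.1775) = 0.665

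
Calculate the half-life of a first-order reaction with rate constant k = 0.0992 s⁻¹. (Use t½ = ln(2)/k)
6.99 s

t½ = ln(2)/k = 0.6931/0.0992 = 6.99 s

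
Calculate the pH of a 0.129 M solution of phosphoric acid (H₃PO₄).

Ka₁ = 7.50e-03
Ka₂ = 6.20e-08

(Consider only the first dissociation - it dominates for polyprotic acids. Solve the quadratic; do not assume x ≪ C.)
pH = 1.56

x² + Ka₁·x − Ka₁·C = 0 with Ka₁ = 7.50e-03, C = 0.129.
x = (−Ka₁ + √(Ka₁² + 4·Ka₁·C))/2 = 2.7580e-02 M, so pH = 1.56.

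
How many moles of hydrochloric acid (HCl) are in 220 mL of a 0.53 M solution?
Moles = Molarity × Volume (L)
Moles = 0.53 M × 0.22 L = 0.1166 mol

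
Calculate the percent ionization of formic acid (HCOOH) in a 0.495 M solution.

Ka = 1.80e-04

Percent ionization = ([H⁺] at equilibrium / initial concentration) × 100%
Percent ionization = 1.89%

Let x = [H⁺]. Ka = x²/(C - x) ⇒ x² + (1.80e-04)x - (1.80e-04)(0.495) = 0. x = 9.3497e-03. Percent = (9.3497e-03/0.495) × 100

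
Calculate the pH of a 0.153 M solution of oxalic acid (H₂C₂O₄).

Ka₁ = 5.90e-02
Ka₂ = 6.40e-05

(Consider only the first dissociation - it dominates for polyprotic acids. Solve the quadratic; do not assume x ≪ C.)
pH = 1.15

x² + Ka₁·x − Ka₁·C = 0 with Ka₁ = 5.90e-02, C = 0.153.
x = (−Ka₁ + √(Ka₁² + 4·Ka₁·C))/2 = 6.9985e-02 M, so pH = 1.15.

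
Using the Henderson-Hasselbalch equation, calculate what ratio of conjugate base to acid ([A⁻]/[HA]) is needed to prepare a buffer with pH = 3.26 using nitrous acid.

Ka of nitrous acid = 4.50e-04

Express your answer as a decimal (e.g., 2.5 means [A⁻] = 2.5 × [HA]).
[A⁻]/[HA] = 0.819

pKa = −log(4.50e-04) = 3.3468. pH = pKa + log([A⁻]/[HA]). 3.26 = 3.3468 + log(ratio). log(ratio) = 3.26 − 3.3468 = -0.0868. ratio = 10^(-0.0868) = 0.819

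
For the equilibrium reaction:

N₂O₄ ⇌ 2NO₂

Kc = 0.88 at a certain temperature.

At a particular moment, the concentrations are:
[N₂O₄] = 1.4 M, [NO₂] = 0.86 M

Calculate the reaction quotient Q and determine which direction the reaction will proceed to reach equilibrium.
Q = 0.528, Q < K, reaction proceeds forward (toward products)

Q = ([NO₂]^2) / ([N₂O₄])
  = ((0.86)^2) / ((1.4)) = 0.7396/1.4 = 0.5283
Since Q = 0.5283 < Kc = 0.88, the reaction proceeds forward (toward products) to reach equilibrium.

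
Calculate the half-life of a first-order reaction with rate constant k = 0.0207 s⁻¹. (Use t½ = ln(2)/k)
33.49 s

t½ = ln(2)/k = 0.6931/0.0207 = 33.49 s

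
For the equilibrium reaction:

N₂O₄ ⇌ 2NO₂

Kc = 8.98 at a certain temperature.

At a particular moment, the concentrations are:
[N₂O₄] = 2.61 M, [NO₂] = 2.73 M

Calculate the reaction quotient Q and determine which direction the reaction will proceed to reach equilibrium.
Q = 2.856, Q < K, reaction proceeds forward (toward products)

Q = ([NO₂]^2) / ([N₂O₄])
  = ((2.73)^2) / ((2.61)) = 7.4529/2.61 = 2.856
Since Q = 2.856 < Kc = 8.98, the reaction proceeds forward (toward products) to reach equilibrium.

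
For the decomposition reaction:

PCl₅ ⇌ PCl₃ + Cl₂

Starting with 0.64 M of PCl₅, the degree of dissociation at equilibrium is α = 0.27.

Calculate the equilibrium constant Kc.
K_c = 0.0639

x = α·[A]₀ = 0.27 × 0.64 = 0.1728 M dissociated.
At eq: [PCl₅] = 0.64 − 0.1728 = 0.4672 M; [PCl₃] = [Cl₂] = x = 0.1728 M.
Kc = [PCl₃][Cl₂]/[PCl₅] = (0.1728)²/0.4672 = 0.06391.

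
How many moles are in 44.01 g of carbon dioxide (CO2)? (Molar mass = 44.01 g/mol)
Moles = 44.01 g ÷ 44.01 g/mol = 1 mol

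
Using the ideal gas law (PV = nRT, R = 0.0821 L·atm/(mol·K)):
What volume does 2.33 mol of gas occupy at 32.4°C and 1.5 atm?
T = 32.4°C + 273.15 = 305.55 K
V = nRT/P = (2.33 × 0.0821 × 305.55) / 1.5
V = 38.97 L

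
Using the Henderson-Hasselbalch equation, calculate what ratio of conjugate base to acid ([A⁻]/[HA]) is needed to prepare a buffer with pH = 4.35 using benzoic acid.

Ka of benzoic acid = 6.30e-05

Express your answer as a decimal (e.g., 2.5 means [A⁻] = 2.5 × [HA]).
[A⁻]/[HA] = 1.410

pKa = −log(6.30e-05) = 4.2007. pH = pKa + log([A⁻]/[HA]). 4.35 = 4.2007 + log(ratio). log(ratio) = 4.35 − 4.2007 = 0.1493. ratio = 10^(0.1493) = 1.410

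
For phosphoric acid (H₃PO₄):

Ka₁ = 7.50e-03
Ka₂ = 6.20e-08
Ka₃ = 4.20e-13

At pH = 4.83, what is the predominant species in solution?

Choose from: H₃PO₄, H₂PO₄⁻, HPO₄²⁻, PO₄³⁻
H₂PO₄⁻

pKa1 = 2.12, pKa2 = 7.21, pKa3 = 12.38. Each pKa is the crossover between adjacent species; pH = 4.83 lies in the region where H₂PO₄⁻ predominates.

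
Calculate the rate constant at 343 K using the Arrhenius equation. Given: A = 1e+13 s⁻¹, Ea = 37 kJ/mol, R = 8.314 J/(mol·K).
2.32e+07 s⁻¹

k = A·exp(-Ea/(R·T)) = 1e+13·exp(-37000/(8.314·343)) = 1e+13·exp(-12.9747) = 1e+13·2.3182e-06 = 2.32e+07 s⁻¹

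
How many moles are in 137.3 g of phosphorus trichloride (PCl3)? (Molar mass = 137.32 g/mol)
Moles = 137.3 g ÷ 137.32 g/mol = 0.9999 mol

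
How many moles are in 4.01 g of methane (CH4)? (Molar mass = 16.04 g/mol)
Moles = 4.01 g ÷ 16.04 g/mol = 0.25 mol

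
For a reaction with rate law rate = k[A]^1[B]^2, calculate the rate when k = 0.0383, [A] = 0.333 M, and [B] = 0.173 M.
0.0003817 M/s

rate = k·[A]^1·[B]^2 = 0.0383·(0.333)^1·(0.173)^2 = 0.0383·0.333·0.029929 = 0.0003817 M/s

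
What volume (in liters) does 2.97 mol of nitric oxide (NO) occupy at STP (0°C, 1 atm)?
At STP, 1 mol of gas occupies 22.4 L
Volume = 2.97 mol × 22.4 L/mol = 66.53 L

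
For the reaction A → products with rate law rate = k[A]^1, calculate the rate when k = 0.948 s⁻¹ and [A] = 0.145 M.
0.1375 M/s

rate = k·[A]^1 = 0.948·(0.145)^1 = 0.948·0.145 = 0.1375 M/s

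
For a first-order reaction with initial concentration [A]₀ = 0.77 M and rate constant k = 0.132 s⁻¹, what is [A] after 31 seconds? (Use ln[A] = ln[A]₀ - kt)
0.0129 M

ln[A] = ln[A]₀ - k·t = ln(0.77) - (0.132)·(31) = -0.2614 - 4.0920 = -4.3534
[A] = e^(-4.3534) = 0.0129 M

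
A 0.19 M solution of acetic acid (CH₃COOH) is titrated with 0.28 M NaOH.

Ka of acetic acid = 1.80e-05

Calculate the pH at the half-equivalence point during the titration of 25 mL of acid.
pH = pKa = 4.74

At the half-equivalence point, [HA] = [A⁻], so by Henderson–Hasselbalch pH = pKa + log(1) = pKa.
pKa = −log(1.80e-05) = 4.74.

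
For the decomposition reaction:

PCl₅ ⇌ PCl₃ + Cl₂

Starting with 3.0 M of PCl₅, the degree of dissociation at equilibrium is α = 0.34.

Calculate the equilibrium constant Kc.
K_c = 0.5255

x = α·[A]₀ = 0.34 × 3.0 = 1.02 M dissociated.
At eq: [PCl₅] = 3.0 − 1.02 = 1.98 M; [PCl₃] = [Cl₂] = x = 1.02 M.
Kc = [PCl₃][Cl₂]/[PCl₅] = (1.02)²/1.98 = 0.5255.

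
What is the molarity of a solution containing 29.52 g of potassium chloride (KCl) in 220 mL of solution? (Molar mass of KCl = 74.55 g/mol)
Moles of KCl = 29.52 g ÷ 74.55 g/mol = 0.395976 mol
Volume = 220 mL = 0.22 L
Molarity = 0.395976 mol ÷ 0.22 L = 1.8 M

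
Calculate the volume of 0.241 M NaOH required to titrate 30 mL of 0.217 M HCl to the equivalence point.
V_{base} = 27.0 mL

At equivalence: moles acid = moles base.
moles HCl = 0.217 M × 0.03 L = 0.00651 mol
V_NaOH = 0.00651 mol ÷ 0.241 M = 0.02701 L = 27.0 mL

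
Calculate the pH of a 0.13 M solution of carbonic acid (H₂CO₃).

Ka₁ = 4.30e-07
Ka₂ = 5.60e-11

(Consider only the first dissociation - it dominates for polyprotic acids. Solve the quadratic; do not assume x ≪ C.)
pH = 3.63

x² + Ka₁·x − Ka₁·C = 0 with Ka₁ = 4.30e-07, C = 0.13.
x = (−Ka₁ + √(Ka₁² + 4·Ka₁·C))/2 = 2.3622e-04 M, so pH = 3.63.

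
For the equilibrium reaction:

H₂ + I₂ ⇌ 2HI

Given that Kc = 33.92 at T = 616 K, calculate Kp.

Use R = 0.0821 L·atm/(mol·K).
K_p = 33.9200

Δn = (moles gaseous products) − (moles gaseous reactants) = 0
T = 616 K; RT = 0.0821 × 616 = 50.5736
Kp = Kc·(RT)^Δn = 33.92 × (50.5736)^0 = 33.92 × 1 = 33.9200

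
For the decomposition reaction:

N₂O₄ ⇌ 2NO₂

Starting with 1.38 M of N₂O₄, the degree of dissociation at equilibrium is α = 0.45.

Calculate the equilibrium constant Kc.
K_c = 2.0324

x = α·[A]₀ = 0.45 × 1.38 = 0.621 M dissociated.
At eq: [N₂O₄] = 1.38 − 0.621 = 0.759 M; [NO₂] = 2x = 1.242 M.
Kc = [NO₂]²/[N₂O₄] = (1.242)²/0.759 = 2.032.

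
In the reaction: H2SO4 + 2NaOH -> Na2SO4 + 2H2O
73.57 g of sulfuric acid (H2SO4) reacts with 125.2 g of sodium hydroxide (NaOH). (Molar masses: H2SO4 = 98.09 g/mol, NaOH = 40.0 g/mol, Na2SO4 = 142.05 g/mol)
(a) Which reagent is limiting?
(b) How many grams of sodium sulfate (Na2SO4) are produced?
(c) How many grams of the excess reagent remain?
(a) H2SO4, (b) 106.5 g, (c) 65.2 g

Moles of H2SO4 = 73.57 g ÷ 98.09 g/mol = 0.750025 mol
Moles of NaOH = 125.2 g ÷ 40.0 g/mol = 3.13 mol
Moles ÷ coefficient: H2SO4: 0.750025/1 = 0.75, NaOH: 3.13/2 = 1.565
(a) H2SO4 has the smaller value, so H2SO4 is the limiting reagent.
(b) Moles of Na2SO4 = 0.750025 mol H2SO4 × (1/1) = 0.750025 mol; mass = 0.750025 mol × 142.05 g/mol = 106.5 g
(c) NaOH consumed = 0.750025 × (2/1) = 1.50005 mol; remaining = 3.13 − 1.50005 = 1.62995 mol; mass = 1.62995 mol × 40.0 g/mol = 65.2 g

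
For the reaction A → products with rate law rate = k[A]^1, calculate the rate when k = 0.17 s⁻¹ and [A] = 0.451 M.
0.07667 M/s

rate = k·[A]^1 = 0.17·(0.451)^1 = 0.17·0.451 = 0.07667 M/s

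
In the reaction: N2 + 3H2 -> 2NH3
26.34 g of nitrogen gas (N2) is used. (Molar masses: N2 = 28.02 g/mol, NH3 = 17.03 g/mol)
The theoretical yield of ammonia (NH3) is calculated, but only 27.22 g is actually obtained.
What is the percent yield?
Moles of N2 = 26.34 g ÷ 28.02 g/mol = 0.940043 mol
Mole ratio: 2 mol NH3 / 1 mol N2
Moles of NH3 = 0.940043 × (2/1) = 1.88009 mol
Theoretical yield = 1.88009 mol × 17.03 g/mol = 32.018 g
Actual yield = 27.22 g
Percent yield = (27.22 / 32.018) × 100% = 85.0%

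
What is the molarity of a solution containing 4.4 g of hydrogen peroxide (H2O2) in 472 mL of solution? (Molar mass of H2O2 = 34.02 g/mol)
Moles of H2O2 = 4.4 g ÷ 34.02 g/mol = 0.129336 mol
Volume = 472 mL = 0.472 L
Molarity = 0.129336 mol ÷ 0.472 L = 0.274 M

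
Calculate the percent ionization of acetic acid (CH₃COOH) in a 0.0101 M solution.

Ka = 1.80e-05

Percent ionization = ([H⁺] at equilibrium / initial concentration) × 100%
Percent ionization = 4.13%

Let x = [H⁺]. Ka = x²/(C - x) ⇒ x² + (1.80e-05)x - (1.80e-05)(0.0101) = 0. x = 4.1748e-04. Percent = (4.1748e-04/0.0101) × 100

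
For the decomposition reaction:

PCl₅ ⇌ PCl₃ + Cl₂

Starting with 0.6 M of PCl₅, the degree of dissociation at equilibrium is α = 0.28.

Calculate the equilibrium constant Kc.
K_c = 0.0653

x = α·[A]₀ = 0.28 × 0.6 = 0.168 M dissociated.
At eq: [PCl₅] = 0.6 − 0.168 = 0.432 M; [PCl₃] = [Cl₂] = x = 0.168 M.
Kc = [PCl₃][Cl₂]/[PCl₅] = (0.168)²/0.432 = 0.06533.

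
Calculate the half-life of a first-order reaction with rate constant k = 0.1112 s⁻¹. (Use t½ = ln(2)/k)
6.23 s

t½ = ln(2)/k = 0.6931/0.1112 = 6.23 s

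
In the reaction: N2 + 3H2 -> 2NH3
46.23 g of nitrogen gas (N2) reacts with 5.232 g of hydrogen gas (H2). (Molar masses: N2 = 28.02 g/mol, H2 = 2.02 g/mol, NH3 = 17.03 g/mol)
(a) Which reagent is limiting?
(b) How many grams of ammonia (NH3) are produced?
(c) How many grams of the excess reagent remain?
(a) H2, (b) 29.41 g, (c) 22.04 g

Moles of N2 = 46.23 g ÷ 28.02 g/mol = 1.64989 mol
Moles of H2 = 5.232 g ÷ 2.02 g/mol = 2.5901 mol
Moles ÷ coefficient: N2: 1.64989/1 = 1.65, H2: 2.5901/3 = 0.8634
(a) H2 has the smaller value, so H2 is the limiting reagent.
(b) Moles of NH3 = 2.5901 mol H2 × (2/3) = 1.72673 mol; mass = 1.72673 mol × 17.03 g/mol = 29.41 g
(c) N2 consumed = 2.5901 × (1/3) = 0.863366 mol; remaining = 1.64989 − 0.863366 = 0.786527 mol; mass = 0.786527 mol × 28.02 g/mol = 22.04 g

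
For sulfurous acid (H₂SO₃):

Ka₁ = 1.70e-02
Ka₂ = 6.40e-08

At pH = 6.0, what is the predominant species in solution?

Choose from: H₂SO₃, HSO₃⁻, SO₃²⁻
HSO₃⁻

pKa1 = 1.77, pKa2 = 7.19. Each pKa is the crossover between adjacent species; pH = 6.0 lies in the region where HSO₃⁻ predominates.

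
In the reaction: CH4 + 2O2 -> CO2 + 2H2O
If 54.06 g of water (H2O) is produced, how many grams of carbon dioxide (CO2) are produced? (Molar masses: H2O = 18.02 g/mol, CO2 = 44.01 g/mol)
Moles of H2O = 54.06 g ÷ 18.02 g/mol = 3 mol
Mole ratio: 1 mol CO2 / 2 mol H2O
Moles of CO2 = 3 × (1/2) = 1.5 mol
Mass of CO2 = 1.5 mol × 44.01 g/mol = 66.02 g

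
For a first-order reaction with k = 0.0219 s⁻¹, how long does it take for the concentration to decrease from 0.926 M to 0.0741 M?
115.32 s

From ln[A] = ln[A]₀ - k·t: t = ln([A]₀/[A])/k = ln(0.926/0.0741)/0.0219 = ln(12.4966)/0.0219 = 2.5255/0.0219 = 115.32 s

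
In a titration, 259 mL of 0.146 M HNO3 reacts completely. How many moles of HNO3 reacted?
Moles = Molarity × Volume (L)
Moles = 0.146 M × 0.259 L = 0.03781 mol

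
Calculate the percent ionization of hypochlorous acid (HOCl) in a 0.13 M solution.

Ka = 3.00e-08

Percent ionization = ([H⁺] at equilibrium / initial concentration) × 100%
Percent ionization = 0.048%

Let x = [H⁺]. Ka = x²/(C - x) ⇒ x² + (3.00e-08)x - (3.00e-08)(0.13) = 0. x = 6.2435e-05. Percent = (6.2435e-05/0.13) × 100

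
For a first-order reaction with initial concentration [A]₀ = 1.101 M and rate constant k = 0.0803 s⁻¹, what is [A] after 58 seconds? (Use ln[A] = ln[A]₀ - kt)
0.0104 M

ln[A] = ln[A]₀ - k·t = ln(1.101) - (0.0803)·(58) = 0.0962 - 4.6574 = -4.5612
[A] = e^(-4.5612) = 0.0104 M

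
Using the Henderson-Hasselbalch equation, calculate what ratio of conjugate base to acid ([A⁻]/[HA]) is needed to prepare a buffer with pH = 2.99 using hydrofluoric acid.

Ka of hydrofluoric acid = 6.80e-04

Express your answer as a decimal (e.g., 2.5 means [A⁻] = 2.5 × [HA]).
[A⁻]/[HA] = 0.665

pKa = −log(6.80e-04) = 3.1675. pH = pKa + log([A⁻]/[HA]). 2.99 = 3.1675 + log(ratio). log(ratio) = 2.99 − 3.1675 = -0.1775. ratio = 10^(-0.1775) = 0.665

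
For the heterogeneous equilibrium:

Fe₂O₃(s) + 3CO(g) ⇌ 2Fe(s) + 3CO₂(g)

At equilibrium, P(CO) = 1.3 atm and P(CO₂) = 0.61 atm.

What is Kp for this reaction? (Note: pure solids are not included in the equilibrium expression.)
K_p = 0.103

Solids (Fe₂O₃, Fe) are excluded.
Kp = P(CO₂)³/P(CO)³ = (0.61)³/(1.3)³ = 0.227/2.197 = 0.103.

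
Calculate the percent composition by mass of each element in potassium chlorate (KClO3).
K: 31.91%, Cl: 28.93%, O: 39.17%

Molar mass of KClO3 = 122.55 g/mol
% K = (1 × 39.1) / 122.55 × 100% = 39.1 / 122.55 × 100% = 31.91%
% Cl = (1 × 35.45) / 122.55 × 100% = 35.45 / 122.55 × 100% = 28.93%
% O = (3 × 16.0) / 122.55 × 100% = 48 / 122.55 × 100% = 39.17%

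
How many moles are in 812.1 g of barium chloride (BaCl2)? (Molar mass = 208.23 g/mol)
Moles = 812.1 g ÷ 208.23 g/mol = 3.9 mol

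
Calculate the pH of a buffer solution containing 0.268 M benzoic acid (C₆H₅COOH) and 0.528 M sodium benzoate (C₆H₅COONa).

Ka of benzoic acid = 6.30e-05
pH = 4.50

pKa = -log(6.30e-05) = 4.20. pH = pKa + log([A⁻]/[HA]) = 4.20 + log(0.528/0.268)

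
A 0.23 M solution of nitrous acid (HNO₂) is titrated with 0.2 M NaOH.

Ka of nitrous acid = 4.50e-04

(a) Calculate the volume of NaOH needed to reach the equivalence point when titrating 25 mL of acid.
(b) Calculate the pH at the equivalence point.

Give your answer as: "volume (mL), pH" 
V = 28.7 mL, pH = 8.19

(a) At equivalence: moles acid = moles base.
moles acid = 0.23 × 0.025 = 0.00575 mol; V_NaOH = 0.00575/0.2 = 0.02875 L = 28.7 mL.
(b) At equivalence, all acid → conjugate base A⁻ at [A⁻] = 0.00575/0.05375 = 0.107 M.
Kb = Kw/Ka = 1.0e-14/4.50e-04 = 2.222e-11; [OH⁻] = √(Kb·[A⁻]) = 1.542e-06; pOH = 5.81; pH = 14 − pOH = 8.19.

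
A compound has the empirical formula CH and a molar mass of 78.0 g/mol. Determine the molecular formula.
Empirical formula mass of CH = 13.02 g/mol
Multiplier = 78.0 / 13.02 ≈ 6
Molecular formula = (CH) × 6 = C6H6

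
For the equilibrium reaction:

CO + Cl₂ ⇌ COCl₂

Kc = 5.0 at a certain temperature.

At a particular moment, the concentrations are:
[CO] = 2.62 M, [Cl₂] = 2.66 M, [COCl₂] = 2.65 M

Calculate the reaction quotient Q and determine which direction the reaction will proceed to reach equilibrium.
Q = 0.380, Q < K, reaction proceeds forward (toward products)

Q = ([COCl₂]) / ([CO] × [Cl₂])
  = ((2.65)) / ((2.62)·(2.66)) = 2.65/6.9692 = 0.3802
Since Q = 0.3802 < Kc = 5.0, the reaction proceeds forward (toward products) to reach equilibrium.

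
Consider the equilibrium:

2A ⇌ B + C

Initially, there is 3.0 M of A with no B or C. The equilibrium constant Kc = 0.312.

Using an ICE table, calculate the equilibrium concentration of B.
[B] = 0.791 M

ICE: [A] = 3.0 − 2x, [B] = [C] = x.
Kc = x²/(3.0 − 2x)² = 0.312 ⇒ √Kc = x/(3.0 − 2x).
x = √0.312·3.0/(1 + 2√0.312) = 0.55857·3.0/2.1171 = 0.7915.
[B] = x = 0.791 M.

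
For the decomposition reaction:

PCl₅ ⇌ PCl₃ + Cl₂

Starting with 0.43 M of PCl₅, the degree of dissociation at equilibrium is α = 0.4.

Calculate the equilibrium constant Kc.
K_c = 0.1147

x = α·[A]₀ = 0.4 × 0.43 = 0.172 M dissociated.
At eq: [PCl₅] = 0.43 − 0.172 = 0.258 M; [PCl₃] = [Cl₂] = x = 0.172 M.
Kc = [PCl₃][Cl₂]/[PCl₅] = (0.172)²/0.258 = 0.1147.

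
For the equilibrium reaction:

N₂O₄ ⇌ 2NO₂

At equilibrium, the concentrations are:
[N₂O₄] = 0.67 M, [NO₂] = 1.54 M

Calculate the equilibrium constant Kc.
K_c = 3.5397

Kc = ([NO₂]^2) / ([N₂O₄])
   = ((1.54)^2) / ((0.67))
   = 2.3716 / 0.67 = 3.5397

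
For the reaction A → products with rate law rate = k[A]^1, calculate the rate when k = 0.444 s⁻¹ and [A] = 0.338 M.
0.1501 M/s

rate = k·[A]^1 = 0.444·(0.338)^1 = 0.444·0.338 = 0.1501 M/s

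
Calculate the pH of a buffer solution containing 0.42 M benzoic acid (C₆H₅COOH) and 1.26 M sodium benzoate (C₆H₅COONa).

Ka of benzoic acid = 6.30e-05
pH = 4.68

pKa = -log(6.30e-05) = 4.20. pH = pKa + log([A⁻]/[HA]) = 4.20 + log(1.26/0.42)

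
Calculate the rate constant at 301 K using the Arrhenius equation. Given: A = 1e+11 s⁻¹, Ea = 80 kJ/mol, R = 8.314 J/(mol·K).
1.31e-03 s⁻¹

k = A·exp(-Ea/(R·T)) = 1e+11·exp(-80000/(8.314·301)) = 1e+11·exp(-31.9679) = 1e+11·1.3078e-14 = 1.31e-03 s⁻¹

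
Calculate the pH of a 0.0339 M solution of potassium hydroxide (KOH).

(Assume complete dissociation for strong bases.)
pH = 12.53

[OH⁻] = 0.0339 M for strong base. pOH = -log[OH⁻] = 1.47, pH = 14 - pOH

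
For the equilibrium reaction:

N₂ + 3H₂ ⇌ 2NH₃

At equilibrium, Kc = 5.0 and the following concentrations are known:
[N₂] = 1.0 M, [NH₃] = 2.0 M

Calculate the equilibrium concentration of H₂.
[H₂] = 0.9283 M

Kc = ([NH₃]^2) / ([N₂] × [H₂]^3) = 5.0
[H₂]^3 = (product terms)/(Kc · other reactant terms) = 4 / (5.0 · 1) = 0.8
[H₂] = (0.8)^(1/3) = 0.9283 M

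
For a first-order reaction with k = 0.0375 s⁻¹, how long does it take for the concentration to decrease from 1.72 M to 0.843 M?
19.02 s

From ln[A] = ln[A]₀ - k·t: t = ln([A]₀/[A])/k = ln(1.72/0.843)/0.0375 = ln(2.0403)/0.0375 = 0.7131/0.0375 = 19.02 s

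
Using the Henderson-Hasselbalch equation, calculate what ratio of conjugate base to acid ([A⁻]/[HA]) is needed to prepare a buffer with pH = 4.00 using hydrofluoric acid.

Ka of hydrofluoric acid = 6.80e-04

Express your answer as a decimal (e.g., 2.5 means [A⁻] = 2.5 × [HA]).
[A⁻]/[HA] = 6.800

pKa = −log(6.80e-04) = 3.1675. pH = pKa + log([A⁻]/[HA]). 4.00 = 3.1675 + log(ratio). log(ratio) = 4.00 − 3.1675 = 0.8325. ratio = 10^(0.8325) = 6.800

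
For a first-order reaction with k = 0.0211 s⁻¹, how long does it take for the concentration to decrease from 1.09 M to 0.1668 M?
88.96 s

From ln[A] = ln[A]₀ - k·t: t = ln([A]₀/[A])/k = ln(1.09/0.1668)/0.0211 = ln(6.5348)/0.0211 = 1.8771/0.0211 = 88.96 s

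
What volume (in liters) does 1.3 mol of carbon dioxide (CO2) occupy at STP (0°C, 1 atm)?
At STP, 1 mol of gas occupies 22.4 L
Volume = 1.3 mol × 22.4 L/mol = 29.12 L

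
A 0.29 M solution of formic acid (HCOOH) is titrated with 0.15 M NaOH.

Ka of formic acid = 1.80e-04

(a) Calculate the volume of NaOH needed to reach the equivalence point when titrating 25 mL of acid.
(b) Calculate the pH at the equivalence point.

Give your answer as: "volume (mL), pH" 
V = 48.3 mL, pH = 8.37

(a) At equivalence: moles acid = moles base.
moles acid = 0.29 × 0.025 = 0.00725 mol; V_NaOH = 0.00725/0.15 = 0.04833 L = 48.3 mL.
(b) At equivalence, all acid → conjugate base A⁻ at [A⁻] = 0.00725/0.07333 = 0.09886 M.
Kb = Kw/Ka = 1.0e-14/1.80e-04 = 5.556e-11; [OH⁻] = √(Kb·[A⁻]) = 2.344e-06; pOH = 5.63; pH = 14 − pOH = 8.37.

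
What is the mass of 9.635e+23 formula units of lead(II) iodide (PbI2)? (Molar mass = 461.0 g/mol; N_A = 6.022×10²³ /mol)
Moles = 9.635e+23 ÷ 6.022×10²³ = 1.59997 mol
Mass = 1.59997 mol × 461.0 g/mol = 737.6 g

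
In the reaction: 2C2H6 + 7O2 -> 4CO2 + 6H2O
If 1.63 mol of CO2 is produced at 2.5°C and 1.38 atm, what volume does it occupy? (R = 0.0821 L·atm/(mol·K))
T = 2.5°C + 273.15 = 275.65 K
V = nRT/P = (1.63 × 0.0821 × 275.65) / 1.38
V = 26.73 L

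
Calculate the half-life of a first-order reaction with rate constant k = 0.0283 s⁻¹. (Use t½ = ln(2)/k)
24.49 s

t½ = ln(2)/k = 0.6931/0.0283 = 24.49 s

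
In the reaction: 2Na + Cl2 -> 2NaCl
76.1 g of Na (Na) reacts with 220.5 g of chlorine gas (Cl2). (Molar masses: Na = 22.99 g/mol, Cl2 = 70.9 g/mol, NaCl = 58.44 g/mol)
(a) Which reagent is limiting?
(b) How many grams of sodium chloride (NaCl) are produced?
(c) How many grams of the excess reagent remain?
(a) Na, (b) 193.4 g, (c) 103.2 g

Moles of Na = 76.1 g ÷ 22.99 g/mol = 3.31013 mol
Moles of Cl2 = 220.5 g ÷ 70.9 g/mol = 3.11001 mol
Moles ÷ coefficient: Na: 3.31013/2 = 1.655, Cl2: 3.11001/1 = 3.11
(a) Na has the smaller value, so Na is the limiting reagent.
(b) Moles of NaCl = 3.31013 mol Na × (2/2) = 3.31013 mol; mass = 3.31013 mol × 58.44 g/mol = 193.4 g
(c) Cl2 consumed = 3.31013 × (1/2) = 1.65507 mol; remaining = 3.11001 − 1.65507 = 1.45495 mol; mass = 1.45495 mol × 70.9 g/mol = 103.2 g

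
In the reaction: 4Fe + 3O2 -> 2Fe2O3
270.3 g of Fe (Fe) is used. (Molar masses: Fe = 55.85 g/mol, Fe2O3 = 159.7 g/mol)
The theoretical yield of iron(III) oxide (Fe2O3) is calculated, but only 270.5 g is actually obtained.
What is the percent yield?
Moles of Fe = 270.3 g ÷ 55.85 g/mol = 4.83975 mol
Mole ratio: 2 mol Fe2O3 / 4 mol Fe
Moles of Fe2O3 = 4.83975 × (2/4) = 2.41987 mol
Theoretical yield = 2.41987 mol × 159.7 g/mol = 386.45 g
Actual yield = 270.5 g
Percent yield = (270.5 / 386.45) × 100% = 70.0%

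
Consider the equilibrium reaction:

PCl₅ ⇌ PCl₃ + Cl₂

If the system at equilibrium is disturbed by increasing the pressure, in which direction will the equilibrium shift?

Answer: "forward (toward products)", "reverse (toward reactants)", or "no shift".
reverse (toward reactants)

Apply Le Chatelier's principle: system shifts to counteract the change.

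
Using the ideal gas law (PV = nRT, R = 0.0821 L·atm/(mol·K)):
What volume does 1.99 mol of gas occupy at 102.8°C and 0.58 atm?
T = 102.8°C + 273.15 = 375.95 K
V = nRT/P = (1.99 × 0.0821 × 375.95) / 0.58
V = 105.90 L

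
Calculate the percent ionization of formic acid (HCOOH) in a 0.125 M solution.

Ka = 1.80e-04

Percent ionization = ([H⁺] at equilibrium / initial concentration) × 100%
Percent ionization = 3.72%

Let x = [H⁺]. Ka = x²/(C - x) ⇒ x² + (1.80e-04)x - (1.80e-04)(0.125) = 0. x = 4.6543e-03. Percent = (4.6543e-03/0.125) × 100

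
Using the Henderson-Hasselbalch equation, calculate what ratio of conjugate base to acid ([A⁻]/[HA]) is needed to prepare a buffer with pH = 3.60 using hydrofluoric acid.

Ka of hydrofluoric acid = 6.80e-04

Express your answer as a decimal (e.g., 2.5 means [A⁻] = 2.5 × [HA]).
[A⁻]/[HA] = 2.707

pKa = −log(6.80e-04) = 3.1675. pH = pKa + log([A⁻]/[HA]). 3.60 = 3.1675 + log(ratio). log(ratio) = 3.60 − 3.1675 = 0.4325. ratio = 10^(0.4325) = 2.707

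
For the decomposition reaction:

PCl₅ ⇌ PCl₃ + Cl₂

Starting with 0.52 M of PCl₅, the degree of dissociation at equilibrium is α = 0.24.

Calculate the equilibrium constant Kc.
K_c = 0.0394

x = α·[A]₀ = 0.24 × 0.52 = 0.1248 M dissociated.
At eq: [PCl₅] = 0.52 − 0.1248 = 0.3952 M; [PCl₃] = [Cl₂] = x = 0.1248 M.
Kc = [PCl₃][Cl₂]/[PCl₅] = (0.1248)²/0.3952 = 0.03941.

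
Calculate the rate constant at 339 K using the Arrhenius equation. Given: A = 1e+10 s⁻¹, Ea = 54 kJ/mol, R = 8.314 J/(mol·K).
4.78e+01 s⁻¹

k = A·exp(-Ea/(R·T)) = 1e+10·exp(-54000/(8.314·339)) = 1e+10·exp(-19.1595) = 1e+10·4.7768e-09 = 4.78e+01 s⁻¹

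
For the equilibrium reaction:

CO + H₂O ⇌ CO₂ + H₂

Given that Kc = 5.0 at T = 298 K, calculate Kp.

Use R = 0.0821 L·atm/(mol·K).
K_p = 5.0000

Δn = (moles gaseous products) − (moles gaseous reactants) = 0
T = 298 K; RT = 0.0821 × 298 = 24.4658
Kp = Kc·(RT)^Δn = 5.0 × (24.4658)^0 = 5.0 × 1 = 5.0000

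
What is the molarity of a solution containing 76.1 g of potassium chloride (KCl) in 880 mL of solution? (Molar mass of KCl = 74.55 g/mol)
Moles of KCl = 76.1 g ÷ 74.55 g/mol = 1.02079 mol
Volume = 880 mL = 0.88 L
Molarity = 1.02079 mol ÷ 0.88 L = 1.16 M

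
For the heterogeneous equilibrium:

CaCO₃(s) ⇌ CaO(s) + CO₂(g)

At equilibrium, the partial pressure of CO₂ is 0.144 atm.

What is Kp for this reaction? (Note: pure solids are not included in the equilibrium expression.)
K_p = 0.144

Solids (CaCO₃, CaO) have activity 1 and are excluded.
Kp = P(CO₂) = 0.144.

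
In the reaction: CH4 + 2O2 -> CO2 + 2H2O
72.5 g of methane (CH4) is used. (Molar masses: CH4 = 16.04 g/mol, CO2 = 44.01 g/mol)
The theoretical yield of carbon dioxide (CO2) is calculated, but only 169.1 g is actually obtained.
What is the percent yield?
Moles of CH4 = 72.5 g ÷ 16.04 g/mol = 4.51995 mol
Mole ratio: 1 mol CO2 / 1 mol CH4
Moles of CO2 = 4.51995 × (1/1) = 4.51995 mol
Theoretical yield = 4.51995 mol × 44.01 g/mol = 198.92 g
Actual yield = 169.1 g
Percent yield = (169.1 / 198.92) × 100% = 85.0%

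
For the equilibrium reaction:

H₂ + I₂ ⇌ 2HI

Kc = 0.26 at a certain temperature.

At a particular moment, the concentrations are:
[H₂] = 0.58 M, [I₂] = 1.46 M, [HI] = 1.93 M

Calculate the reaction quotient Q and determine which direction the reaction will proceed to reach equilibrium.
Q = 4.399, Q > K, reaction proceeds reverse (toward reactants)

Q = ([HI]^2) / ([H₂] × [I₂])
  = ((1.93)^2) / ((0.58)·(1.46)) = 3.7249/0.8468 = 4.399
Since Q = 4.399 > Kc = 0.26, the reaction proceeds reverse (toward reactants) to reach equilibrium.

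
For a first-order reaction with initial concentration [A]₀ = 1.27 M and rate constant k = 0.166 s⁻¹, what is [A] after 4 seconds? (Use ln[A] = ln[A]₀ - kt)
0.6538 M

ln[A] = ln[A]₀ - k·t = ln(1.27) - (0.166)·(4) = 0.2390 - 0.6640 = -0.4250
[A] = e^(-0.4250) = 0.6538 M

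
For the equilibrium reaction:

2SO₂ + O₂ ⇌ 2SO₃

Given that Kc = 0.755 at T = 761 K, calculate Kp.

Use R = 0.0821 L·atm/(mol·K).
K_p = 0.0121

Δn = (moles gaseous products) − (moles gaseous reactants) = -1
T = 761 K; RT = 0.0821 × 761 = 62.4781
Kp = Kc·(RT)^Δn = 0.755 × (62.4781)^-1 = 0.755 × 0.0160056 = 0.0121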